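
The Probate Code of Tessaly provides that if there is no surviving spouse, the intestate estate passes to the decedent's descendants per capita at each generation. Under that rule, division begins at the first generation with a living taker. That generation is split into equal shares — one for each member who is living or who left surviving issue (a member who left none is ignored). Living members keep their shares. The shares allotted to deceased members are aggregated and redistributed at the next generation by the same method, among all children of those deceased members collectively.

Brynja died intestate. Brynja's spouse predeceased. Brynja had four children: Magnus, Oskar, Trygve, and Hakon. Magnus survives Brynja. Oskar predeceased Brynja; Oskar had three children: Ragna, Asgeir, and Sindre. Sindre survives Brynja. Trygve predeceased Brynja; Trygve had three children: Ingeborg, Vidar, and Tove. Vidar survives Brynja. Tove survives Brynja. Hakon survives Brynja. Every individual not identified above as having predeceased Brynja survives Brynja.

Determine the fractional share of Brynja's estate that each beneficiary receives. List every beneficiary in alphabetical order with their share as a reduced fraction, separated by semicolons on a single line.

Asgeir 1/12; Hakon 1/4; Ingeborg 1/12; Magnus 1/4; Ragna 1/12; Sindre 1/12; Tove 1/12; Vidar 1/12

There is no surviving spouse, so the entire estate passes to Brynja's descendants per capita at each generation.
At generation 1 (Magnus, Oskar, Trygve, Hakon) there are 4 shares of (1)/4 = 1/4 each.
Living: Magnus and Hakon — each takes 1/4.
Deceased: Oskar and Trygve. Their combined 1/2 is pooled and carried to generation 2.
At generation 2 (Ragna, Asgeir, Sindre, Ingeborg, Vidar, Tove) there are 6 shares of (1/2)/6 = 1/12 each.
Living: Ragna, Asgeir, Sindre, Ingeborg, Vidar, and Tove — each takes 1/12.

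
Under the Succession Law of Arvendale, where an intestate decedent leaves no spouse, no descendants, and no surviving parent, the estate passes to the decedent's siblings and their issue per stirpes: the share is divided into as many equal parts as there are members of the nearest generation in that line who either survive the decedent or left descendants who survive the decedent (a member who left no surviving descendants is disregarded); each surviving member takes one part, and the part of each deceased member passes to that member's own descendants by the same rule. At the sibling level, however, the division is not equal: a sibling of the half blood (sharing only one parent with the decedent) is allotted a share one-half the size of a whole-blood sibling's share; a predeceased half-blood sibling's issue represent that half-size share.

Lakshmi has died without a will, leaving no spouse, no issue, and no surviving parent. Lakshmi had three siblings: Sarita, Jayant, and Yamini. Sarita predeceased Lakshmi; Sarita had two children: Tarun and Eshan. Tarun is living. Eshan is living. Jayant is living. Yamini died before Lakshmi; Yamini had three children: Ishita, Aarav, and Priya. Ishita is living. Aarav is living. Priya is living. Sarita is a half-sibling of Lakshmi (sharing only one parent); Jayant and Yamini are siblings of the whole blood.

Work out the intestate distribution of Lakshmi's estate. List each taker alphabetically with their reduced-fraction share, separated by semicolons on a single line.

No spouse, descendants, or parent survives, so the estate passes to Lakshmi's siblings per stirpes.
Half-blood siblings count for one-half the weight of whole-blood siblings at the initial division.
Dividing 1 in proportion to weights (total weight 5/2): Sarita (weight 1/2) → 1/5; Jayant (weight 1) → 2/5; Yamini (weight 1) → 2/5.
Sarita predeceased; the 1/5 allotted to Sarita's branch passes to Sarita's issue by representation.
The 1/5 is divided into 2 equal shares of 1/10 among Tarun, Eshan.
Tarun is living and takes 1/10.
Eshan is living and takes 1/10.
Jayant is living and takes 2/5.
Yamini predeceased; the 2/5 allotted to Yamini's branch passes to Yamini's issue by representation.
The 2/5 is divided into 3 equal shares of 2/15 among Ishita, Aarav, Priya.
Ishita is living and takes 2/15.
Aarav is living and takes 2/15.
Priya is living and takes 2/15.

Aarav 2/15; Eshan 1/10; Ishita 2/15; Jayant 2/5; Priya 2/15; Tarun 1/10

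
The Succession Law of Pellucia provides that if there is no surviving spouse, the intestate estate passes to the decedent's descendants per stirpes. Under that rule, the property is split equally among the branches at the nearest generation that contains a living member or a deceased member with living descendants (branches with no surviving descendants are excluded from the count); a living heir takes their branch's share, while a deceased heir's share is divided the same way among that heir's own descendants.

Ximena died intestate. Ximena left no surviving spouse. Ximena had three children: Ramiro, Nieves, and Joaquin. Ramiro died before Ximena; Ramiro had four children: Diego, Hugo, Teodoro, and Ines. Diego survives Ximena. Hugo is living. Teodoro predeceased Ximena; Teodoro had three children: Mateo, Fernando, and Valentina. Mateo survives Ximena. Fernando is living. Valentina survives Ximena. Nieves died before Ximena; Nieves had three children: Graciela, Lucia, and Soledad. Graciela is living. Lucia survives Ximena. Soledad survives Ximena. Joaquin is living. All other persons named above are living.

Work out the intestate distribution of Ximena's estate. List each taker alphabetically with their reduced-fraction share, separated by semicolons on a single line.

Diego 1/12; Fernando 1/36; Graciela 1/9; Hugo 1/12; Ines 1/12; Joaquin 1/3; Lucia 1/9; Mateo 1/36; Soledad 1/9; Valentina 1/36

There is no surviving spouse, so the entire estate passes to Ximena's descendants per stirpes.
The estate is divided into 3 equal shares of 1/3 among Ramiro, Nieves, Joaquin.
Ramiro predeceased; the 1/3 allotted to Ramiro's branch passes to Ramiro's issue by representation.
The 1/3 is divided into 4 equal shares of 1/12 among Diego, Hugo, Teodoro, Ines.
Diego is living and takes 1/12.
Hugo is living and takes 1/12.
Teodoro predeceased; the 1/12 allotted to Teodoro's branch passes to Teodoro's issue by representation.
The 1/12 is divided into 3 equal shares of 1/36 among Mateo, Fernando, Valentina.
Mateo is living and takes 1/36.
Fernando is living and takes 1/36.
Valentina is living and takes 1/36.
Ines is living and takes 1/12.
Nieves predeceased; the 1/3 allotted to Nieves's branch passes to Nieves's issue by representation.
The 1/3 is divided into 3 equal shares of 1/9 among Graciela, Lucia, Soledad.
Graciela is living and takes 1/9.
Lucia is living and takes 1/9.
Soledad is living and takes 1/9.
Joaquin is living and takes 1/3.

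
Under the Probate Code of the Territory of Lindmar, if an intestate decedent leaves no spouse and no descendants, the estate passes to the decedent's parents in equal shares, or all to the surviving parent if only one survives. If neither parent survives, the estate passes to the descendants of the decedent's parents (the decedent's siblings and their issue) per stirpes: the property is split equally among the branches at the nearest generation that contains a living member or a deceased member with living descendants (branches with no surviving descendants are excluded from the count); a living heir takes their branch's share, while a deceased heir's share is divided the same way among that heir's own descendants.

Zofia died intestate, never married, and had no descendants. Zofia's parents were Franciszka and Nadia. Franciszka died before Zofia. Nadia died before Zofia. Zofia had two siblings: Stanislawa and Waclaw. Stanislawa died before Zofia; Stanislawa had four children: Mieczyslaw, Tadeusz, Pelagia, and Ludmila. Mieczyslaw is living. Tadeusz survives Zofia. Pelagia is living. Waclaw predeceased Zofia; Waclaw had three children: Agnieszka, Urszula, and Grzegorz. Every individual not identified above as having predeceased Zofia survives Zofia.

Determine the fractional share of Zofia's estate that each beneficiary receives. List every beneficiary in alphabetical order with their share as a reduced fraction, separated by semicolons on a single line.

Agnieszka 1/6; Grzegorz 1/6; Ludmila 1/8; Mieczyslaw 1/8; Pelagia 1/8; Tadeusz 1/8; Urszula 1/6

Neither parent survives and there are no descendants, so the estate passes to Zofia's siblings and their issue per stirpes.
The estate is divided into 2 equal shares of 1/2 among Stanislawa, Waclaw.
Stanislawa predeceased; the 1/2 allotted to Stanislawa's branch passes to Stanislawa's issue by representation.
The 1/2 is divided into 4 equal shares of 1/8 among Mieczyslaw, Tadeusz, Pelagia, Ludmila.
Mieczyslaw is living and takes 1/8.
Tadeusz is living and takes 1/8.
Pelagia is living and takes 1/8.
Ludmila is living and takes 1/8.
Waclaw predeceased; the 1/2 allotted to Waclaw's branch passes to Waclaw's issue by representation.
The 1/2 is divided into 3 equal shares of 1/6 among Agnieszka, Urszula, Grzegorz.
Agnieszka is living and takes 1/6.
Urszula is living and takes 1/6.
Grzegorz is living and takes 1/6.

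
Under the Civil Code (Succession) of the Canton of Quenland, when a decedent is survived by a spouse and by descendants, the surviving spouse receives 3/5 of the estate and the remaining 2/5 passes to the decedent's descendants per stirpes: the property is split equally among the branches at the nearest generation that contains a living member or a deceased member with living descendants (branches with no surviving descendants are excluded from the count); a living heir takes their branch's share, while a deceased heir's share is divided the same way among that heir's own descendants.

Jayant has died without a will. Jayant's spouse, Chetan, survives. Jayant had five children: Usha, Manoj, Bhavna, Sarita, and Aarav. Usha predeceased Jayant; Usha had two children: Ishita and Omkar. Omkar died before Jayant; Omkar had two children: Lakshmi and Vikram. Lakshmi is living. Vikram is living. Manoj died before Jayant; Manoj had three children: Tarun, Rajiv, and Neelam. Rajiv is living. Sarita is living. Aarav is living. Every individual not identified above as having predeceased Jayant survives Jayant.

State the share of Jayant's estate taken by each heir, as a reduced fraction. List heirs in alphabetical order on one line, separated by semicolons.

Chetan, as surviving spouse, takes 3/5.
The remaining 2/5 passes to Jayant's descendants per stirpes.
The 2/5 is divided into 5 equal shares of 2/25 among Usha, Manoj, Bhavna, Sarita, Aarav.
Usha predeceased; the 2/25 allotted to Usha's branch passes to Usha's issue by representation.
The 2/25 is divided into 2 equal shares of 1/25 among Ishita, Omkar.
Ishita is living and takes 1/25.
Omkar predeceased; the 1/25 allotted to Omkar's branch passes to Omkar's issue by representation.
The 1/25 is divided into 2 equal shares of 1/50 among Lakshmi, Vikram.
Lakshmi is living and takes 1/50.
Vikram is living and takes 1/50.
Manoj predeceased; the 2/25 allotted to Manoj's branch passes to Manoj's issue by representation.
The 2/25 is divided into 3 equal shares of 2/75 among Tarun, Rajiv, Neelam.
Tarun is living and takes 2/75.
Rajiv is living and takes 2/75.
Neelam is living and takes 2/75.
Bhavna is living and takes 2/25.
Sarita is living and takes 2/25.
Aarav is living and takes 2/25.

Aarav 2/25; Bhavna 2/25; Chetan 3/5; Ishita 1/25; Lakshmi 1/50; Neelam 2/75; Rajiv 2/75; Sarita 2/25; Tarun 2/75; Vikram 1/50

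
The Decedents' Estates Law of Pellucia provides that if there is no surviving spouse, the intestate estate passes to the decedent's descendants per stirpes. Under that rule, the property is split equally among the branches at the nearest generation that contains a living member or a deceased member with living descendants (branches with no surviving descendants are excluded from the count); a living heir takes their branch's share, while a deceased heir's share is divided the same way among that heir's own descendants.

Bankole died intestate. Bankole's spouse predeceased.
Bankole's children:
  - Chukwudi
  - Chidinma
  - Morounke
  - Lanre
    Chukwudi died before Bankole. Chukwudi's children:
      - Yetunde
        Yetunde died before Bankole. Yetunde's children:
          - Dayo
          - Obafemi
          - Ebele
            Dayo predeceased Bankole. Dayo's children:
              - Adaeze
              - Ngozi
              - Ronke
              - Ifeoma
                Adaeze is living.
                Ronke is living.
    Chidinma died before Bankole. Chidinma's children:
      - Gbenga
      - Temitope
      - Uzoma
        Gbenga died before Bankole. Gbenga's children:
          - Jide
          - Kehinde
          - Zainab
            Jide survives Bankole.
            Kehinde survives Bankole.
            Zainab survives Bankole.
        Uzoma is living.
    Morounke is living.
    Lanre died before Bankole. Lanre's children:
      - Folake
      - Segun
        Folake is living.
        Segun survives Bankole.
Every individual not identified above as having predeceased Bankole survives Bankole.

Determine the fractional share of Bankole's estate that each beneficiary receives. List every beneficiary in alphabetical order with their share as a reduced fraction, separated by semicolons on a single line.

Adaeze 1/48; Ebele 1/12; Folake 1/8; Ifeoma 1/48; Jide 1/36; Kehinde 1/36; Morounke 1/4; Ngozi 1/48; Obafemi 1/12; Ronke 1/48; Segun 1/8; Temitope 1/12; Uzoma 1/12; Zainab 1/36

There is no surviving spouse, so the entire estate passes to Bankole's descendants per stirpes.
The estate is divided into 4 equal shares of 1/4 among Chukwudi, Chidinma, Morounke, Lanre.
Chukwudi predeceased; the 1/4 allotted to Chukwudi's branch passes to Chukwudi's issue by representation.
Yetunde's line is the sole branch at this level, so the full 1/4 passes to Yetunde's issue by representation.
The 1/4 is divided into 3 equal shares of 1/12 among Dayo, Obafemi, Ebele.
Dayo predeceased; the 1/12 allotted to Dayo's branch passes to Dayo's issue by representation.
The 1/12 is divided into 4 equal shares of 1/48 among Adaeze, Ngozi, Ronke, Ifeoma.
Adaeze is living and takes 1/48.
Ngozi is living and takes 1/48.
Ronke is living and takes 1/48.
Ifeoma is living and takes 1/48.
Obafemi is living and takes 1/12.
Ebele is living and takes 1/12.
Chidinma predeceased; the 1/4 allotted to Chidinma's branch passes to Chidinma's issue by representation.
The 1/4 is divided into 3 equal shares of 1/12 among Gbenga, Temitope, Uzoma.
Gbenga predeceased; the 1/12 allotted to Gbenga's branch passes to Gbenga's issue by representation.
The 1/12 is divided into 3 equal shares of 1/36 among Jide, Kehinde, Zainab.
Jide is living and takes 1/36.
Kehinde is living and takes 1/36.
Zainab is living and takes 1/36.
Temitope is living and takes 1/12.
Uzoma is living and takes 1/12.
Morounke is living and takes 1/4.
Lanre predeceased; the 1/4 allotted to Lanre's branch passes to Lanre's issue by representation.
The 1/4 is divided into 2 equal shares of 1/8 among Folake, Segun.
Folake is living and takes 1/8.
Segun is living and takes 1/8.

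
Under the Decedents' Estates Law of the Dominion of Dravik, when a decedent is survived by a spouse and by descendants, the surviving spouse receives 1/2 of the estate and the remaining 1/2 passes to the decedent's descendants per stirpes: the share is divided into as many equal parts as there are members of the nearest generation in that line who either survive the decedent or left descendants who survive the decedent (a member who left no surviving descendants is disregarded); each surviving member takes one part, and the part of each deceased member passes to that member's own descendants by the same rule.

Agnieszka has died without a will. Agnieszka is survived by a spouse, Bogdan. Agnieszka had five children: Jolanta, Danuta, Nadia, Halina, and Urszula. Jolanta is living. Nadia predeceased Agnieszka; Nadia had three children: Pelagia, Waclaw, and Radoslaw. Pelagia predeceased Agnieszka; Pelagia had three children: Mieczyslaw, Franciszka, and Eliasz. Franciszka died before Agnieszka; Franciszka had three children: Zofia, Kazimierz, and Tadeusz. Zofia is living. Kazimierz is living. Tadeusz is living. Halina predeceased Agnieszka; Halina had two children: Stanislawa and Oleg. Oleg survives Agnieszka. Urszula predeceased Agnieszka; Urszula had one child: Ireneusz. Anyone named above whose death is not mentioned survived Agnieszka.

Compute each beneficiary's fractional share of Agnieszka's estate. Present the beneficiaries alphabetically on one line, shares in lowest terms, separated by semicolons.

Bogdan, as surviving spouse, takes 1/2.
The remaining 1/2 passes to Agnieszka's descendants per stirpes.
The 1/2 is divided into 5 equal shares of 1/10 among Jolanta, Danuta, Nadia, Halina, Urszula.
Jolanta is living and takes 1/10.
Danuta is living and takes 1/10.
Nadia predeceased; the 1/10 allotted to Nadia's branch passes to Nadia's issue by representation.
The 1/10 is divided into 3 equal shares of 1/30 among Pelagia, Waclaw, Radoslaw.
Pelagia predeceased; the 1/30 allotted to Pelagia's branch passes to Pelagia's issue by representation.
The 1/30 is divided into 3 equal shares of 1/90 among Mieczyslaw, Franciszka, Eliasz.
Mieczyslaw is living and takes 1/90.
Franciszka predeceased; the 1/90 allotted to Franciszka's branch passes to Franciszka's issue by representation.
The 1/90 is divided into 3 equal shares of 1/270 among Zofia, Kazimierz, Tadeusz.
Zofia is living and takes 1/270.
Kazimierz is living and takes 1/270.
Tadeusz is living and takes 1/270.
Eliasz is living and takes 1/90.
Waclaw is living and takes 1/30.
Radoslaw is living and takes 1/30.
Halina predeceased; the 1/10 allotted to Halina's branch passes to Halina's issue by representation.
The 1/10 is divided into 2 equal shares of 1/20 among Stanislawa, Oleg.
Stanislawa is living and takes 1/20.
Oleg is living and takes 1/20.
Urszula predeceased; the 1/10 allotted to Urszula's branch passes to Urszula's issue by representation.
Ireneusz is the sole taker at this level and receives the full 1/10.

Bogdan 1/2; Danuta 1/10; Eliasz 1/90; Ireneusz 1/10; Jolanta 1/10; Kazimierz 1/270; Mieczyslaw 1/90; Oleg 1/20; Radoslaw 1/30; Stanislawa 1/20; Tadeusz 1/270; Waclaw 1/30; Zofia 1/270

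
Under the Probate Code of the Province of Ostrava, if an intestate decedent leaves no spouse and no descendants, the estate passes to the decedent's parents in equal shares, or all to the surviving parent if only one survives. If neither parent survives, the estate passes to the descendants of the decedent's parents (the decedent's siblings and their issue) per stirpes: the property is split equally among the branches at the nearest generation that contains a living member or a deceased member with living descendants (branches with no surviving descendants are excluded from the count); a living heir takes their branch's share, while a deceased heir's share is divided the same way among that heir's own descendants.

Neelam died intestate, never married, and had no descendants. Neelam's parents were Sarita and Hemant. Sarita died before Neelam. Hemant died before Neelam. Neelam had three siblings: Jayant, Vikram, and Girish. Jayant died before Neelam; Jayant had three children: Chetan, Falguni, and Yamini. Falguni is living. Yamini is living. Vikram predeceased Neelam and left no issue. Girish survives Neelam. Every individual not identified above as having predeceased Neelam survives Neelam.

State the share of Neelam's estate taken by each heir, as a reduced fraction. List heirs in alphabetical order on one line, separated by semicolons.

Neither parent survives and there are no descendants, so the estate passes to Neelam's siblings and their issue per stirpes.
Vikram left no surviving issue, so that branch lapses and is disregarded.
The estate is divided into 2 equal shares of 1/2 among Jayant, Girish.
Jayant predeceased; the 1/2 allotted to Jayant's branch passes to Jayant's issue by representation.
The 1/2 is divided into 3 equal shares of 1/6 among Chetan, Falguni, Yamini.
Chetan is living and takes 1/6.
Falguni is living and takes 1/6.
Yamini is living and takes 1/6.
Girish is living and takes 1/2.

Chetan 1/6; Falguni 1/6; Girish 1/2; Yamini 1/6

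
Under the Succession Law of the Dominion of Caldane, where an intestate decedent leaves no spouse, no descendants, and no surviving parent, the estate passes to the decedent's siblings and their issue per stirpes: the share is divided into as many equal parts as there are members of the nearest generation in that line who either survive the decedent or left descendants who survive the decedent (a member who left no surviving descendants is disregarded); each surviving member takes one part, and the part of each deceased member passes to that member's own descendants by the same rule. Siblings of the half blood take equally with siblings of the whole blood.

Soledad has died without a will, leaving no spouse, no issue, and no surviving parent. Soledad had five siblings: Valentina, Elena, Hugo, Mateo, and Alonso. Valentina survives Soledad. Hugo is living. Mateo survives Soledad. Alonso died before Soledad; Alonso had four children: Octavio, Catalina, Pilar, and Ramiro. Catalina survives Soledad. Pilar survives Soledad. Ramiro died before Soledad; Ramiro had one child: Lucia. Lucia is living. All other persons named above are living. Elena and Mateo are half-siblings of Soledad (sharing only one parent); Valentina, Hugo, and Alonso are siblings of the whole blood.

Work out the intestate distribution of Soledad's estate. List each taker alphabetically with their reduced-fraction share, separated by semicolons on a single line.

Catalina 1/20; Elena 1/5; Hugo 1/5; Lucia 1/20; Mateo 1/5; Octavio 1/20; Pilar 1/20; Valentina 1/5

No spouse, descendants, or parent survives, so the estate passes to Soledad's siblings per stirpes.
Half-blood and whole-blood siblings take equally under the stated rule.
The estate is divided into 5 equal shares of 1/5 among Valentina, Elena, Hugo, Mateo, Alonso.
Valentina is living and takes 1/5.
Elena is living and takes 1/5.
Hugo is living and takes 1/5.
Mateo is living and takes 1/5.
Alonso predeceased; the 1/5 allotted to Alonso's branch passes to Alonso's issue by representation.
The 1/5 is divided into 4 equal shares of 1/20 among Octavio, Catalina, Pilar, Ramiro.
Octavio is living and takes 1/20.
Catalina is living and takes 1/20.
Pilar is living and takes 1/20.
Ramiro predeceased; the 1/20 allotted to Ramiro's branch passes to Ramiro's issue by representation.
Lucia is the sole taker at this level and receives the full 1/20.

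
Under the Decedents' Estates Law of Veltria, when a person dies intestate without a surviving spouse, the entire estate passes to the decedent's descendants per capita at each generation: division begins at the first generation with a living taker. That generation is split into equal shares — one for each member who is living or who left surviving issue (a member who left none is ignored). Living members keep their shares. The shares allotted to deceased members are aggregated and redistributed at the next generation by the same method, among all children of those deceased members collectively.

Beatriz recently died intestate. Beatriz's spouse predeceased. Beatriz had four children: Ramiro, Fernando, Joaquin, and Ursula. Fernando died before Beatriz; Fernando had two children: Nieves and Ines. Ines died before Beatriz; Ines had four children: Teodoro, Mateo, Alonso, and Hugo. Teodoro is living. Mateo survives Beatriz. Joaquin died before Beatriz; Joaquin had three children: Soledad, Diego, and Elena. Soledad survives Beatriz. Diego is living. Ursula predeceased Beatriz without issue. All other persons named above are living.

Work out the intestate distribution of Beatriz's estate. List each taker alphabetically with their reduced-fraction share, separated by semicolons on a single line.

There is no surviving spouse, so the entire estate passes to Beatriz's descendants per capita at each generation.
At generation 1 (Ramiro, Fernando, Joaquin) there are 3 shares of (1)/3 = 1/3 each.
Living: Ramiro — each takes 1/3.
Deceased: Fernando and Joaquin. Their combined 2/3 is pooled and carried to generation 2.
At generation 2 (Nieves, Ines, Soledad, Diego, Elena) there are 5 shares of (2/3)/5 = 2/15 each.
Living: Nieves, Soledad, Diego, and Elena — each takes 2/15.
Deceased: Ines. That 2/15 share is carried to generation 3.
At generation 3 (Teodoro, Mateo, Alonso, Hugo) there are 4 shares of (2/15)/4 = 1/30 each.
Living: Teodoro, Mateo, Alonso, and Hugo — each takes 1/30.

Alonso 1/30; Diego 2/15; Elena 2/15; Hugo 1/30; Mateo 1/30; Nieves 2/15; Ramiro 1/3; Soledad 2/15; Teodoro 1/30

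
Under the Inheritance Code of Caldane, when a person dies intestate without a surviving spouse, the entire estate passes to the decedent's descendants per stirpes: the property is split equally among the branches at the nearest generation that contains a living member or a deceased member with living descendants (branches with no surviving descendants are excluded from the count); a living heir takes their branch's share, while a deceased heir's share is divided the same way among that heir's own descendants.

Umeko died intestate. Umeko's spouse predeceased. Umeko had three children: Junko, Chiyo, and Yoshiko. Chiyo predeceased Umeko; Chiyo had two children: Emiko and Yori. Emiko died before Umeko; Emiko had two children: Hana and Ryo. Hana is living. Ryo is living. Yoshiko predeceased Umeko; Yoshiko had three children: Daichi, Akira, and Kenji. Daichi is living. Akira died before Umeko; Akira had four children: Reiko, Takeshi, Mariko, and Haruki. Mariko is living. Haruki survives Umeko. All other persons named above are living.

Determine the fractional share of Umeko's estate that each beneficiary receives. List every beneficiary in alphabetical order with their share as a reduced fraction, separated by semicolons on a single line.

There is no surviving spouse, so the entire estate passes to Umeko's descendants per stirpes.
The estate is divided into 3 equal shares of 1/3 among Junko, Chiyo, Yoshiko.
Junko is living and takes 1/3.
Chiyo predeceased; the 1/3 allotted to Chiyo's branch passes to Chiyo's issue by representation.
The 1/3 is divided into 2 equal shares of 1/6 among Emiko, Yori.
Emiko predeceased; the 1/6 allotted to Emiko's branch passes to Emiko's issue by representation.
The 1/6 is divided into 2 equal shares of 1/12 among Hana, Ryo.
Hana is living and takes 1/12.
Ryo is living and takes 1/12.
Yori is living and takes 1/6.
Yoshiko predeceased; the 1/3 allotted to Yoshiko's branch passes to Yoshiko's issue by representation.
The 1/3 is divided into 3 equal shares of 1/9 among Daichi, Akira, Kenji.
Daichi is living and takes 1/9.
Akira predeceased; the 1/9 allotted to Akira's branch passes to Akira's issue by representation.
The 1/9 is divided into 4 equal shares of 1/36 among Reiko, Takeshi, Mariko, Haruki.
Reiko is living and takes 1/36.
Takeshi is living and takes 1/36.
Mariko is living and takes 1/36.
Haruki is living and takes 1/36.
Kenji is living and takes 1/9.

Daichi 1/9; Hana 1/12; Haruki 1/36; Junko 1/3; Kenji 1/9; Mariko 1/36; Reiko 1/36; Ryo 1/12; Takeshi 1/36; Yori 1/6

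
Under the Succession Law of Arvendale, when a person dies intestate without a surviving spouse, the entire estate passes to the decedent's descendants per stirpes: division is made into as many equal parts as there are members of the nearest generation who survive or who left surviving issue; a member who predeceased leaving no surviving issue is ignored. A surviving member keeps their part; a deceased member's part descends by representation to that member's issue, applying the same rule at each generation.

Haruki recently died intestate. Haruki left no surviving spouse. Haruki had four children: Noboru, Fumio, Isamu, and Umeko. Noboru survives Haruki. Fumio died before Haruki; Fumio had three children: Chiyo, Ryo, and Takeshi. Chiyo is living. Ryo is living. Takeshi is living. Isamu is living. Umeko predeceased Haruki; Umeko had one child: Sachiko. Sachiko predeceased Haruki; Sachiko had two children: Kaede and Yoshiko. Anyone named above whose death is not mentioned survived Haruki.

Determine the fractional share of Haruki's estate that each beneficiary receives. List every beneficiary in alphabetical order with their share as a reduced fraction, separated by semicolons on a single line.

There is no surviving spouse, so the entire estate passes to Haruki's descendants per stirpes.
The estate is divided into 4 equal shares of 1/4 among Noboru, Fumio, Isamu, Umeko.
Noboru is living and takes 1/4.
Fumio predeceased; the 1/4 allotted to Fumio's branch passes to Fumio's issue by representation.
The 1/4 is divided into 3 equal shares of 1/12 among Chiyo, Ryo, Takeshi.
Chiyo is living and takes 1/12.
Ryo is living and takes 1/12.
Takeshi is living and takes 1/12.
Isamu is living and takes 1/4.
Umeko predeceased; the 1/4 allotted to Umeko's branch passes to Umeko's issue by representation.
Sachiko's line is the sole branch at this level, so the full 1/4 passes to Sachiko's issue by representation.
The 1/4 is divided into 2 equal shares of 1/8 among Kaede, Yoshiko.
Kaede is living and takes 1/8.
Yoshiko is living and takes 1/8.

Chiyo 1/12; Isamu 1/4; Kaede 1/8; Noboru 1/4; Ryo 1/12; Takeshi 1/12; Yoshiko 1/8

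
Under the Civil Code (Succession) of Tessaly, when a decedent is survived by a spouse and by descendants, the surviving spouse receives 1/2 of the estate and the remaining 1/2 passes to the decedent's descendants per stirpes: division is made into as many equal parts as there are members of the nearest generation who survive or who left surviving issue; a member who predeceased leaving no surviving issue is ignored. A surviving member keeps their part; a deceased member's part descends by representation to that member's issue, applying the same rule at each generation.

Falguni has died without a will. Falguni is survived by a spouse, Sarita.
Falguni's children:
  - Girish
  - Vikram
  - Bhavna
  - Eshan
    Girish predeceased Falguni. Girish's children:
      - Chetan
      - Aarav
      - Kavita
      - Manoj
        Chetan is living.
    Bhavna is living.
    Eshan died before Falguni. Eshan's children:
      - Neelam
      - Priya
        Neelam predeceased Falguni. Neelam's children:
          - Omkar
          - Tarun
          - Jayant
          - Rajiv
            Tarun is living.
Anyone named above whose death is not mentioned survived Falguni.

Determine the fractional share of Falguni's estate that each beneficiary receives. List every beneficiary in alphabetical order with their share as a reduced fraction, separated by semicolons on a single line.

Sarita, as surviving spouse, takes 1/2.
The remaining 1/2 passes to Falguni's descendants per stirpes.
The 1/2 is divided into 4 equal shares of 1/8 among Girish, Vikram, Bhavna, Eshan.
Girish predeceased; the 1/8 allotted to Girish's branch passes to Girish's issue by representation.
The 1/8 is divided into 4 equal shares of 1/32 among Chetan, Aarav, Kavita, Manoj.
Chetan is living and takes 1/32.
Aarav is living and takes 1/32.
Kavita is living and takes 1/32.
Manoj is living and takes 1/32.
Vikram is living and takes 1/8.
Bhavna is living and takes 1/8.
Eshan predeceased; the 1/8 allotted to Eshan's branch passes to Eshan's issue by representation.
The 1/8 is divided into 2 equal shares of 1/16 among Neelam, Priya.
Neelam predeceased; the 1/16 allotted to Neelam's branch passes to Neelam's issue by representation.
The 1/16 is divided into 4 equal shares of 1/64 among Omkar, Tarun, Jayant, Rajiv.
Omkar is living and takes 1/64.
Tarun is living and takes 1/64.
Jayant is living and takes 1/64.
Rajiv is living and takes 1/64.
Priya is living and takes 1/16.

Aarav 1/32; Bhavna 1/8; Chetan 1/32; Jayant 1/64; Kavita 1/32; Manoj 1/32; Omkar 1/64; Priya 1/16; Rajiv 1/64; Sarita 1/2; Tarun 1/64; Vikram 1/8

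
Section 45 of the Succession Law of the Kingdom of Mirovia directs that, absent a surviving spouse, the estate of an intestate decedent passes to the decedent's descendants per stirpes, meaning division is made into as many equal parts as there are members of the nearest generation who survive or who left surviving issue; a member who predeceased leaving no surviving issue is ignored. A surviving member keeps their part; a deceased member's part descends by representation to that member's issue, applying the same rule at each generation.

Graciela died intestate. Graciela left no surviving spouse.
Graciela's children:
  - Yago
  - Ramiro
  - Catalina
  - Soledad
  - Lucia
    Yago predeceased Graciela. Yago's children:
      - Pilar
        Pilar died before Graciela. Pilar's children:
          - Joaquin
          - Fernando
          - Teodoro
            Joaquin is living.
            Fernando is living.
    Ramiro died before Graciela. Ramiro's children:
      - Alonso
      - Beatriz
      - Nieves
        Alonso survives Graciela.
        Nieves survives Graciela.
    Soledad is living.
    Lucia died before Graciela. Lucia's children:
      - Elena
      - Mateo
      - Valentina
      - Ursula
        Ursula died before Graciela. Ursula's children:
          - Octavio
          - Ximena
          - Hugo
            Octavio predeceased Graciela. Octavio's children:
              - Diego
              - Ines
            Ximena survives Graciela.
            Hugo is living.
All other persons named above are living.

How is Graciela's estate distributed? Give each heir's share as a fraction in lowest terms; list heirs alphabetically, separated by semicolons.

Alonso 1/15; Beatriz 1/15; Catalina 1/5; Diego 1/120; Elena 1/20; Fernando 1/15; Hugo 1/60; Ines 1/120; Joaquin 1/15; Mateo 1/20; Nieves 1/15; Soledad 1/5; Teodoro 1/15; Valentina 1/20; Ximena 1/60

There is no surviving spouse, so the entire estate passes to Graciela's descendants per stirpes.
The estate is divided into 5 equal shares of 1/5 among Yago, Ramiro, Catalina, Soledad, Lucia.
Yago predeceased; the 1/5 allotted to Yago's branch passes to Yago's issue by representation.
Pilar's line is the sole branch at this level, so the full 1/5 passes to Pilar's issue by representation.
The 1/5 is divided into 3 equal shares of 1/15 among Joaquin, Fernando, Teodoro.
Joaquin is living and takes 1/15.
Fernando is living and takes 1/15.
Teodoro is living and takes 1/15.
Ramiro predeceased; the 1/5 allotted to Ramiro's branch passes to Ramiro's issue by representation.
The 1/5 is divided into 3 equal shares of 1/15 among Alonso, Beatriz, Nieves.
Alonso is living and takes 1/15.
Beatriz is living and takes 1/15.
Nieves is living and takes 1/15.
Catalina is living and takes 1/5.
Soledad is living and takes 1/5.
Lucia predeceased; the 1/5 allotted to Lucia's branch passes to Lucia's issue by representation.
The 1/5 is divided into 4 equal shares of 1/20 among Elena, Mateo, Valentina, Ursula.
Elena is living and takes 1/20.
Mateo is living and takes 1/20.
Valentina is living and takes 1/20.
Ursula predeceased; the 1/20 allotted to Ursula's branch passes to Ursula's issue by representation.
The 1/20 is divided into 3 equal shares of 1/60 among Octavio, Ximena, Hugo.
Octavio predeceased; the 1/60 allotted to Octavio's branch passes to Octavio's issue by representation.
The 1/60 is divided into 2 equal shares of 1/120 among Diego, Ines.
Diego is living and takes 1/120.
Ines is living and takes 1/120.
Ximena is living and takes 1/60.
Hugo is living and takes 1/60.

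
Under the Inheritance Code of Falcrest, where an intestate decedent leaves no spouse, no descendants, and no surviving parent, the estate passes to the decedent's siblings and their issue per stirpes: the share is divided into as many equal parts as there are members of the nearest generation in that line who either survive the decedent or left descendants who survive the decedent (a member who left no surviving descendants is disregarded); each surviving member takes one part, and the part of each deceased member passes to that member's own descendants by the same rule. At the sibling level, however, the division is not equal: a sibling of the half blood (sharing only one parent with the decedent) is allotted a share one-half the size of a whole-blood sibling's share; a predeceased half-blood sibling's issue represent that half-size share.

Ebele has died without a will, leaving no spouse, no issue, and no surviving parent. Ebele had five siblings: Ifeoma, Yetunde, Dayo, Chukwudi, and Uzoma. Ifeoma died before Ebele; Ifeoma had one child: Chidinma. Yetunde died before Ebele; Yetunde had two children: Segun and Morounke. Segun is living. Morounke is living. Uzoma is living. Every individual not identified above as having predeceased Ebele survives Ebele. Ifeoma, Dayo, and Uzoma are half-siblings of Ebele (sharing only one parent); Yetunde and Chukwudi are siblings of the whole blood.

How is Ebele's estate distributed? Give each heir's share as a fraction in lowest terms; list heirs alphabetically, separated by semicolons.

No spouse, descendants, or parent survives, so the estate passes to Ebele's siblings per stirpes.
Half-blood siblings count for one-half the weight of whole-blood siblings at the initial division.
Dividing 1 in proportion to weights (total weight 7/2): Ifeoma (weight 1/2) → 1/7; Yetunde (weight 1) → 2/7; Dayo (weight 1/2) → 1/7; Chukwudi (weight 1) → 2/7; Uzoma (weight 1/2) → 1/7.
Ifeoma predeceased; the 1/7 allotted to Ifeoma's branch passes to Ifeoma's issue by representation.
Chidinma is the sole taker at this level and receives the full 1/7.
Yetunde predeceased; the 2/7 allotted to Yetunde's branch passes to Yetunde's issue by representation.
The 2/7 is divided into 2 equal shares of 1/7 among Segun, Morounke.
Segun is living and takes 1/7.
Morounke is living and takes 1/7.
Dayo is living and takes 1/7.
Chukwudi is living and takes 2/7.
Uzoma is living and takes 1/7.

Chidinma 1/7; Chukwudi 2/7; Dayo 1/7; Morounke 1/7; Segun 1/7; Uzoma 1/7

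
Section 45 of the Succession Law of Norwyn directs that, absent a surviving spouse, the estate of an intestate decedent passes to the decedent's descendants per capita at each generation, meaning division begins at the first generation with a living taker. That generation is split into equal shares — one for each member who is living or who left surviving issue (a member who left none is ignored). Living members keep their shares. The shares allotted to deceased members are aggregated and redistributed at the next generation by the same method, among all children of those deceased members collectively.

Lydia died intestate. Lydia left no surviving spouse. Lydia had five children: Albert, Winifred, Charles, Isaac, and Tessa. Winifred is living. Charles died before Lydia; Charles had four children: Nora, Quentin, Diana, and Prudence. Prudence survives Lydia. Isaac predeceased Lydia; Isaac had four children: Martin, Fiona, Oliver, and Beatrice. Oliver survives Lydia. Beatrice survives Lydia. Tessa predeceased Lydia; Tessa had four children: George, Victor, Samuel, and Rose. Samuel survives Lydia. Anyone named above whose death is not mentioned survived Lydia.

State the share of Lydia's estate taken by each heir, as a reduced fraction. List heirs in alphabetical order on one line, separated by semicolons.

There is no surviving spouse, so the entire estate passes to Lydia's descendants per capita at each generation.
At generation 1 (Albert, Winifred, Charles, Isaac, Tessa) there are 5 shares of (1)/5 = 1/5 each.
Living: Albert and Winifred — each takes 1/5.
Deceased: Charles, Isaac, and Tessa. Their combined 3/5 is pooled and carried to generation 2.
At generation 2 (Nora, Quentin, Diana, Prudence, Martin, Fiona, Oliver, Beatrice, George, Victor, Samuel, Rose) there are 12 shares of (3/5)/12 = 1/20 each.
Living: Nora, Quentin, Diana, Prudence, Martin, Fiona, Oliver, Beatrice, George, Victor, Samuel, and Rose — each takes 1/20.

Albert 1/5; Beatrice 1/20; Diana 1/20; Fiona 1/20; George 1/20; Martin 1/20; Nora 1/20; Oliver 1/20; Prudence 1/20; Quentin 1/20; Rose 1/20; Samuel 1/20; Victor 1/20; Winifred 1/5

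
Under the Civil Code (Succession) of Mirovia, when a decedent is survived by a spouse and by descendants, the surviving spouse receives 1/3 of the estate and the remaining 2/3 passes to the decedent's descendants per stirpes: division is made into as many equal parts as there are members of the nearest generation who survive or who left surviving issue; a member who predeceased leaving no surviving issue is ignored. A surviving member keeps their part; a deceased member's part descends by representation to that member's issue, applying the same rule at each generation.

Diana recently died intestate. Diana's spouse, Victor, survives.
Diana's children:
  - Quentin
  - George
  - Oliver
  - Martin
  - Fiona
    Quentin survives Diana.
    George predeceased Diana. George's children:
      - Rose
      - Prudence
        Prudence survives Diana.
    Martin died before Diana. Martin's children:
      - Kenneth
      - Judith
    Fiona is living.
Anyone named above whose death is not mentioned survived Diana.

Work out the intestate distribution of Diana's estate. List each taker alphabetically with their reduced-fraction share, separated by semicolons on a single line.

Victor, as surviving spouse, takes 1/3.
The remaining 2/3 passes to Diana's descendants per stirpes.
The 2/3 is divided into 5 equal shares of 2/15 among Quentin, George, Oliver, Martin, Fiona.
Quentin is living and takes 2/15.
George predeceased; the 2/15 allotted to George's branch passes to George's issue by representation.
The 2/15 is divided into 2 equal shares of 1/15 among Rose, Prudence.
Rose is living and takes 1/15.
Prudence is living and takes 1/15.
Oliver is living and takes 2/15.
Martin predeceased; the 2/15 allotted to Martin's branch passes to Martin's issue by representation.
The 2/15 is divided into 2 equal shares of 1/15 among Kenneth, Judith.
Kenneth is living and takes 1/15.
Judith is living and takes 1/15.
Fiona is living and takes 2/15.

Fiona 2/15; Judith 1/15; Kenneth 1/15; Oliver 2/15; Prudence 1/15; Quentin 2/15; Rose 1/15; Victor 1/3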